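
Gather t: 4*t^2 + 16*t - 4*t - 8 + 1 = 4*t^2 + 12*t - 7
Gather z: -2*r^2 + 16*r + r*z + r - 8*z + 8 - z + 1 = -2*r^2 + 17*r + z*(r - 9) + 9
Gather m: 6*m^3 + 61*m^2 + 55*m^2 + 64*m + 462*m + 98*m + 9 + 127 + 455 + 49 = 6*m^3 + 116*m^2 + 624*m + 640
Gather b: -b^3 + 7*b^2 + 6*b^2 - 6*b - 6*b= -b^3 + 13*b^2 - 12*b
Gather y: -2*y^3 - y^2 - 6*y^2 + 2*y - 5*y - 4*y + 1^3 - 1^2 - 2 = -2*y^3 - 7*y^2 - 7*y - 2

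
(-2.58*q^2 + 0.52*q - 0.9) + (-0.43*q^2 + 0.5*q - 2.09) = -3.01*q^2 + 1.02*q - 2.99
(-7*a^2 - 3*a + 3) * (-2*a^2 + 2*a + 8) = 14*a^4 - 8*a^3 - 68*a^2 - 18*a + 24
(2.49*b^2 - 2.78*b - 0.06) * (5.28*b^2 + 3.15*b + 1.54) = 13.1472*b^4 - 6.8349*b^3 - 5.2392*b^2 - 4.4702*b - 0.0924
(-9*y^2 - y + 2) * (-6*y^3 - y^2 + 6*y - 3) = 54*y^5 + 15*y^4 - 65*y^3 + 19*y^2 + 15*y - 6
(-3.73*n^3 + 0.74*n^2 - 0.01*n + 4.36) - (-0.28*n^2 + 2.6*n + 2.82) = -3.73*n^3 + 1.02*n^2 - 2.61*n + 1.54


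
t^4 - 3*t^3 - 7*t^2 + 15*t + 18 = (t - 3)^2*(t + 1)*(t + 2)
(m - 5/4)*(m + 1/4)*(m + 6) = m^3 + 5*m^2 - 101*m/16 - 15/8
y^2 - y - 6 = (y - 3)*(y + 2)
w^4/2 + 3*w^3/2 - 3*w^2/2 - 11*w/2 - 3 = (w/2 + 1/2)*(w - 2)*(w + 1)*(w + 3)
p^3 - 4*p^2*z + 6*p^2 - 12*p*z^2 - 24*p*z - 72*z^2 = (p + 6)*(p - 6*z)*(p + 2*z)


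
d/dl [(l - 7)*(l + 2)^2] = 3*(l - 4)*(l + 2)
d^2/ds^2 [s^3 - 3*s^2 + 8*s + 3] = 6*s - 6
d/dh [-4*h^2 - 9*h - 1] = -8*h - 9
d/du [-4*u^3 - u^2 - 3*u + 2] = -12*u^2 - 2*u - 3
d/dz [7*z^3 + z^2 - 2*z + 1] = 21*z^2 + 2*z - 2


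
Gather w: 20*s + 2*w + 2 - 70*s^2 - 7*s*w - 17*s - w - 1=-70*s^2 + 3*s + w*(1 - 7*s) + 1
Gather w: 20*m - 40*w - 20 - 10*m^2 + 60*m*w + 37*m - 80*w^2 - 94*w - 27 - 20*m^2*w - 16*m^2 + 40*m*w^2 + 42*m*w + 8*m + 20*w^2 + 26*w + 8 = -26*m^2 + 65*m + w^2*(40*m - 60) + w*(-20*m^2 + 102*m - 108) - 39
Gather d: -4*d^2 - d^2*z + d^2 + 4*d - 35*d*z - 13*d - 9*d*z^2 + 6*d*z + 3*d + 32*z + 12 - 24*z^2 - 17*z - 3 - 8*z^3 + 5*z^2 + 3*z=d^2*(-z - 3) + d*(-9*z^2 - 29*z - 6) - 8*z^3 - 19*z^2 + 18*z + 9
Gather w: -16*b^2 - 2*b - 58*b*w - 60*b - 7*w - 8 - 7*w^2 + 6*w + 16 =-16*b^2 - 62*b - 7*w^2 + w*(-58*b - 1) + 8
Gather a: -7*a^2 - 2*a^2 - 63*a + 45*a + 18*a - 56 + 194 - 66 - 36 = 36 - 9*a^2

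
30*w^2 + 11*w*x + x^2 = (5*w + x)*(6*w + x)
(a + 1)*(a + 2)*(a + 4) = a^3 + 7*a^2 + 14*a + 8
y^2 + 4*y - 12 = (y - 2)*(y + 6)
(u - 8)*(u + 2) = u^2 - 6*u - 16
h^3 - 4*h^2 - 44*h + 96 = (h - 8)*(h - 2)*(h + 6)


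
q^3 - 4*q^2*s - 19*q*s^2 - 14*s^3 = (q - 7*s)*(q + s)*(q + 2*s)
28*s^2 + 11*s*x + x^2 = (4*s + x)*(7*s + x)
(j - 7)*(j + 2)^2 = j^3 - 3*j^2 - 24*j - 28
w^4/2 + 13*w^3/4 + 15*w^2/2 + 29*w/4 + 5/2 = (w/2 + 1/2)*(w + 1)*(w + 2)*(w + 5/2)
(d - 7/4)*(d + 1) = d^2 - 3*d/4 - 7/4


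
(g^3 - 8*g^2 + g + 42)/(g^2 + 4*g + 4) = (g^2 - 10*g + 21)/(g + 2)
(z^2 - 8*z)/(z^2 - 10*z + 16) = z/(z - 2)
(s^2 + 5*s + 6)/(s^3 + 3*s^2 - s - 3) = (s + 2)/(s^2 - 1)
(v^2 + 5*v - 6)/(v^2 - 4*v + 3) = (v + 6)/(v - 3)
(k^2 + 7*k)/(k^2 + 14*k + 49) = k/(k + 7)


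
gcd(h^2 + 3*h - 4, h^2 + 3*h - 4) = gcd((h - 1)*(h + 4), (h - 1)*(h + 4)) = h^2 + 3*h - 4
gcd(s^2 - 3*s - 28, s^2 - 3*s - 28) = s^2 - 3*s - 28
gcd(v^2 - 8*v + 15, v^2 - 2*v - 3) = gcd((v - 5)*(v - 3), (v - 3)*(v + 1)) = v - 3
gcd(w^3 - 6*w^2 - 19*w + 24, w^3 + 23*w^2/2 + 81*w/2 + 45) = w + 3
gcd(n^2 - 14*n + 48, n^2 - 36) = n - 6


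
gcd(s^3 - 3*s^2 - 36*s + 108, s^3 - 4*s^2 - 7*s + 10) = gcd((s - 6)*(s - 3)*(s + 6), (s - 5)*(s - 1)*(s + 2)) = 1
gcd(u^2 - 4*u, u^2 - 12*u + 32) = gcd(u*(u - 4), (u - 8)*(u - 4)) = u - 4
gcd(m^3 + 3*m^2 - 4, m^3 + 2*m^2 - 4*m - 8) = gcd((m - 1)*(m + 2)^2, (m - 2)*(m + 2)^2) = m^2 + 4*m + 4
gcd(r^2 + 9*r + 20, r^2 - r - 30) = r + 5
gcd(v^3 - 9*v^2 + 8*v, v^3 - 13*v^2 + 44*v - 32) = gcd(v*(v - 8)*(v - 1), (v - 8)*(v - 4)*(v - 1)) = v^2 - 9*v + 8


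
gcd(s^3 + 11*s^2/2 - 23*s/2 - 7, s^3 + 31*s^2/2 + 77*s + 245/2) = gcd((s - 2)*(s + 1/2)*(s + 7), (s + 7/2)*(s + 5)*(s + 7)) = s + 7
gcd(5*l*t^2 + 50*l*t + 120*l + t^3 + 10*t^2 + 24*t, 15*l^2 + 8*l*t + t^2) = 5*l + t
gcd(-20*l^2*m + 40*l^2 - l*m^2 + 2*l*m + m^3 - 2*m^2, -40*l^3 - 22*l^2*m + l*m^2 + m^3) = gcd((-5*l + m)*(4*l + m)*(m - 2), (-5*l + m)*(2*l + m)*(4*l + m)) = 20*l^2 + l*m - m^2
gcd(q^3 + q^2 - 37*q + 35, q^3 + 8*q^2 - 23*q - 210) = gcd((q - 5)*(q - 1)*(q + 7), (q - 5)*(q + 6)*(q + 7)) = q^2 + 2*q - 35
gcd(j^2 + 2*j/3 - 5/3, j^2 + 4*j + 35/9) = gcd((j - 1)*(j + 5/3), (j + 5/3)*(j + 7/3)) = j + 5/3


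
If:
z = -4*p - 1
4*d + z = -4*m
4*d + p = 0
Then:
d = z/16 + 1/16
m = -5*z/16 - 1/16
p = -z/4 - 1/4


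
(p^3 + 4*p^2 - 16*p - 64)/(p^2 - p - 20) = (p^2 - 16)/(p - 5)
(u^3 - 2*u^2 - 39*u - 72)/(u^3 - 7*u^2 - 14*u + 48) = (u + 3)/(u - 2)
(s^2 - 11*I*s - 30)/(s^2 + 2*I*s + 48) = (s - 5*I)/(s + 8*I)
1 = 1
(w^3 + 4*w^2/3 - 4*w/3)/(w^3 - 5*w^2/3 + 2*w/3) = (w + 2)/(w - 1)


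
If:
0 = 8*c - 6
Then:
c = 3/4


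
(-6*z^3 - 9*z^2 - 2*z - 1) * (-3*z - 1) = 18*z^4 + 33*z^3 + 15*z^2 + 5*z + 1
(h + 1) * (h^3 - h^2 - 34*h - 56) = h^4 - 35*h^2 - 90*h - 56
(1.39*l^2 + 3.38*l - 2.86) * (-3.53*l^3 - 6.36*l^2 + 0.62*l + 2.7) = -4.9067*l^5 - 20.7718*l^4 - 10.5392*l^3 + 24.0382*l^2 + 7.3528*l - 7.722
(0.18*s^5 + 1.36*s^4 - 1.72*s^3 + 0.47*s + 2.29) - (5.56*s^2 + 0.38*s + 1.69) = 0.18*s^5 + 1.36*s^4 - 1.72*s^3 - 5.56*s^2 + 0.09*s + 0.6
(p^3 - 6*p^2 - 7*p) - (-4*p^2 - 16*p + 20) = p^3 - 2*p^2 + 9*p - 20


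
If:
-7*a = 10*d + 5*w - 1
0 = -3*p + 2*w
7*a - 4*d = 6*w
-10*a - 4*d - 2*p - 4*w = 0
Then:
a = -2/461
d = 73/461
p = -34/461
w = -51/461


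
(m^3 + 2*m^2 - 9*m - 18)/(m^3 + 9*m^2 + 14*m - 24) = (m^3 + 2*m^2 - 9*m - 18)/(m^3 + 9*m^2 + 14*m - 24)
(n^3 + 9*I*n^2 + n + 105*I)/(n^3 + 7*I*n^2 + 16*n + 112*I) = (n^2 + 2*I*n + 15)/(n^2 + 16)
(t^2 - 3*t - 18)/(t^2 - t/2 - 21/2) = 2*(t - 6)/(2*t - 7)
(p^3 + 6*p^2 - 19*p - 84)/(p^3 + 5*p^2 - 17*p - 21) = (p^2 - p - 12)/(p^2 - 2*p - 3)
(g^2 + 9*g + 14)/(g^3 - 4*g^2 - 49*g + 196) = (g + 2)/(g^2 - 11*g + 28)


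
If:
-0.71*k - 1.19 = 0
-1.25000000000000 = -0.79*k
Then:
No Solution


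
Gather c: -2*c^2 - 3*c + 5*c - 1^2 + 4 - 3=-2*c^2 + 2*c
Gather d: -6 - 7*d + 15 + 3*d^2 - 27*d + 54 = 3*d^2 - 34*d + 63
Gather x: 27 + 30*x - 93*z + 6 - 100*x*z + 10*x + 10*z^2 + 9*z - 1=x*(40 - 100*z) + 10*z^2 - 84*z + 32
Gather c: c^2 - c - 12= c^2 - c - 12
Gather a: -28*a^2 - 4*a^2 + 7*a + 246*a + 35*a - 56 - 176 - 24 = -32*a^2 + 288*a - 256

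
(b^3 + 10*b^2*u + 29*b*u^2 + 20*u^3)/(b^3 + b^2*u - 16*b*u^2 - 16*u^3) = (-b - 5*u)/(-b + 4*u)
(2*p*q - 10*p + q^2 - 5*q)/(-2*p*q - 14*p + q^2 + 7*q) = (-2*p*q + 10*p - q^2 + 5*q)/(2*p*q + 14*p - q^2 - 7*q)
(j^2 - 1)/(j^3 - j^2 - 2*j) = (j - 1)/(j*(j - 2))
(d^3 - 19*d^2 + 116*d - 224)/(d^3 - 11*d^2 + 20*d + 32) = (d - 7)/(d + 1)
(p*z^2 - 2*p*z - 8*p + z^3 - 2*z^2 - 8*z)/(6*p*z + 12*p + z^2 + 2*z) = (p*z - 4*p + z^2 - 4*z)/(6*p + z)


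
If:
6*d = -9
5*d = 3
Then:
No Solution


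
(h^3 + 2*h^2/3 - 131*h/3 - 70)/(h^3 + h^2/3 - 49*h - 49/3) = (3*h^2 + 23*h + 30)/(3*h^2 + 22*h + 7)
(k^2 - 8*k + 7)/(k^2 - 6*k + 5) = (k - 7)/(k - 5)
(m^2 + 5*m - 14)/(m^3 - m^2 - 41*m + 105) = (m - 2)/(m^2 - 8*m + 15)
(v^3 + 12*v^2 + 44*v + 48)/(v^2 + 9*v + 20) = (v^2 + 8*v + 12)/(v + 5)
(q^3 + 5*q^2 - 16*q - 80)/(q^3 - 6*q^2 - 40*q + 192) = (q^2 + 9*q + 20)/(q^2 - 2*q - 48)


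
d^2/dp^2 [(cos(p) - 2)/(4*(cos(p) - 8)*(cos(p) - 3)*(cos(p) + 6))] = (2222*(1 - cos(p)^2)^2 - 54*sin(p)^6 - 4*cos(p)^7 - 21*cos(p)^6 - 297*cos(p)^5 - 5358*cos(p)^3 + 5998*cos(p)^2 - 5112*cos(p) - 8)/(4*(cos(p) - 8)^3*(cos(p) - 3)^3*(cos(p) + 6)^3)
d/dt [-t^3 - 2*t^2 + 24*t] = -3*t^2 - 4*t + 24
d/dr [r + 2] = 1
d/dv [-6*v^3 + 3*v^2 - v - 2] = -18*v^2 + 6*v - 1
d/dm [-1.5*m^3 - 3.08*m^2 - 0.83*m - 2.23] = -4.5*m^2 - 6.16*m - 0.83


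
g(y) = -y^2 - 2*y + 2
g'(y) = -2*y - 2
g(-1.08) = 2.99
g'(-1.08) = 0.16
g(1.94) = -5.64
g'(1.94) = -5.88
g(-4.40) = -8.56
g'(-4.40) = 6.80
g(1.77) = -4.67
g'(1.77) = -5.54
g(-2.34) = 1.20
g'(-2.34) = 2.68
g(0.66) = 0.24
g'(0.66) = -3.32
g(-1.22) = 2.95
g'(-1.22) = 0.44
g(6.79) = -57.68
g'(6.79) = -15.58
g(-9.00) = -61.00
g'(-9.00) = 16.00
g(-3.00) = -1.00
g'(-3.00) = 4.00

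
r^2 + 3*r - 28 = (r - 4)*(r + 7)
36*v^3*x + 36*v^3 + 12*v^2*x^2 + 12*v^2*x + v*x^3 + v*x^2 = (6*v + x)^2*(v*x + v)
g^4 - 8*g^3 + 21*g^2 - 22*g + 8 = (g - 4)*(g - 2)*(g - 1)^2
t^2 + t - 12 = (t - 3)*(t + 4)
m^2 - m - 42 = (m - 7)*(m + 6)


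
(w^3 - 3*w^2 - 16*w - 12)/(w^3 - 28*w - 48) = (w + 1)/(w + 4)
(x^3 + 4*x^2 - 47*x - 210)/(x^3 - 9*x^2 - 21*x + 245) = (x + 6)/(x - 7)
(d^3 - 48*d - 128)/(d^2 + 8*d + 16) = d - 8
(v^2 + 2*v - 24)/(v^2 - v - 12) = (v + 6)/(v + 3)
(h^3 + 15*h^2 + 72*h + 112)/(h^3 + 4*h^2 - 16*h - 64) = (h + 7)/(h - 4)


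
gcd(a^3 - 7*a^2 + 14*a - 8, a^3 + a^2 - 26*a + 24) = a^2 - 5*a + 4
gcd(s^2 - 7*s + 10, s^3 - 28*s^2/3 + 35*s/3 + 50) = s - 5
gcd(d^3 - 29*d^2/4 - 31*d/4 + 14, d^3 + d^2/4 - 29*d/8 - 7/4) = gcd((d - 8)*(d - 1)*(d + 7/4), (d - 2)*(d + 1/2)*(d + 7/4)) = d + 7/4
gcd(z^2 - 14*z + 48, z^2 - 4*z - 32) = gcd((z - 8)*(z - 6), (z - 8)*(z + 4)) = z - 8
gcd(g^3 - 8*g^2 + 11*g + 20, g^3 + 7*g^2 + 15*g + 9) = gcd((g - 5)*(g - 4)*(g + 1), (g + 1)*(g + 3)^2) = g + 1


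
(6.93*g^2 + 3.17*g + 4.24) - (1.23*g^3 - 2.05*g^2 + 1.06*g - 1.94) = -1.23*g^3 + 8.98*g^2 + 2.11*g + 6.18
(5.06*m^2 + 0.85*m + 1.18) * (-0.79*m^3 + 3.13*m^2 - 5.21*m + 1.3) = -3.9974*m^5 + 15.1663*m^4 - 24.6343*m^3 + 5.8429*m^2 - 5.0428*m + 1.534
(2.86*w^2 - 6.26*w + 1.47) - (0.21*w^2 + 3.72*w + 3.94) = 2.65*w^2 - 9.98*w - 2.47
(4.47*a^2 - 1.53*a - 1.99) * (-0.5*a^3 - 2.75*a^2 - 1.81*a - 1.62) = -2.235*a^5 - 11.5275*a^4 - 2.8882*a^3 + 1.0004*a^2 + 6.0805*a + 3.2238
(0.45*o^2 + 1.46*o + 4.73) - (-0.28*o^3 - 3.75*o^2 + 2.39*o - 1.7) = 0.28*o^3 + 4.2*o^2 - 0.93*o + 6.43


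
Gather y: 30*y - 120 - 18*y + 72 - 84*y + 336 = 288 - 72*y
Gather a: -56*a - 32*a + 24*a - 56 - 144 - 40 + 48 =-64*a - 192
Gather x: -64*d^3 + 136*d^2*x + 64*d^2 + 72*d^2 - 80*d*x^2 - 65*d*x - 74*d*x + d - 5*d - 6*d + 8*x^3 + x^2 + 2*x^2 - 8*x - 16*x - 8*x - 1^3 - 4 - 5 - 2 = -64*d^3 + 136*d^2 - 10*d + 8*x^3 + x^2*(3 - 80*d) + x*(136*d^2 - 139*d - 32) - 12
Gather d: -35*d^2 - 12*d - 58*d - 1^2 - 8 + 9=-35*d^2 - 70*d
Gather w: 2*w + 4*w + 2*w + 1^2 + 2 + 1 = 8*w + 4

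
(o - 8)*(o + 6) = o^2 - 2*o - 48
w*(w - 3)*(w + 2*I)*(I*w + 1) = I*w^4 - w^3 - 3*I*w^3 + 3*w^2 + 2*I*w^2 - 6*I*w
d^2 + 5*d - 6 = (d - 1)*(d + 6)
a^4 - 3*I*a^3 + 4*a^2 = a^2*(a - 4*I)*(a + I)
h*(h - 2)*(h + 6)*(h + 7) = h^4 + 11*h^3 + 16*h^2 - 84*h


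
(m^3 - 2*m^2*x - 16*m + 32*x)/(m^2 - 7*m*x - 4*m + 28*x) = (-m^2 + 2*m*x - 4*m + 8*x)/(-m + 7*x)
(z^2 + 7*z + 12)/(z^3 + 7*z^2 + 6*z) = (z^2 + 7*z + 12)/(z*(z^2 + 7*z + 6))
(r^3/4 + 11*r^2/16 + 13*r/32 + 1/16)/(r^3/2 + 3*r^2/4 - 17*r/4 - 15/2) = (8*r^2 + 6*r + 1)/(8*(2*r^2 - r - 15))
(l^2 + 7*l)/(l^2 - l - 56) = l/(l - 8)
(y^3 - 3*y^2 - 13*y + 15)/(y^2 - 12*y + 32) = (y^3 - 3*y^2 - 13*y + 15)/(y^2 - 12*y + 32)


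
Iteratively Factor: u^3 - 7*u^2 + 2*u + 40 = (u + 2)*(u^2 - 9*u + 20) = (u - 5)*(u + 2)*(u - 4)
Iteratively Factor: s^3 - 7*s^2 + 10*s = (s - 5)*(s^2 - 2*s) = (s - 5)*(s - 2)*(s)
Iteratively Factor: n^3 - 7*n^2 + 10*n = (n)*(n^2 - 7*n + 10) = n*(n - 2)*(n - 5)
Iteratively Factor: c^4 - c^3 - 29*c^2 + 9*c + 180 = (c + 4)*(c^3 - 5*c^2 - 9*c + 45) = (c - 5)*(c + 4)*(c^2 - 9) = (c - 5)*(c - 3)*(c + 4)*(c + 3)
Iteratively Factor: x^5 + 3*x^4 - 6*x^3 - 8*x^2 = (x + 1)*(x^4 + 2*x^3 - 8*x^2) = (x - 2)*(x + 1)*(x^3 + 4*x^2) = x*(x - 2)*(x + 1)*(x^2 + 4*x) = x^2*(x - 2)*(x + 1)*(x + 4)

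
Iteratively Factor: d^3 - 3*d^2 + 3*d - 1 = (d - 1)*(d^2 - 2*d + 1) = (d - 1)^2*(d - 1)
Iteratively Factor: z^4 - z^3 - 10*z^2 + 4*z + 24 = (z + 2)*(z^3 - 3*z^2 - 4*z + 12) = (z - 3)*(z + 2)*(z^2 - 4) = (z - 3)*(z - 2)*(z + 2)*(z + 2)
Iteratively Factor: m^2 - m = (m - 1)*(m)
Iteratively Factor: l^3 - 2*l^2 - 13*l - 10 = (l + 2)*(l^2 - 4*l - 5) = (l + 1)*(l + 2)*(l - 5)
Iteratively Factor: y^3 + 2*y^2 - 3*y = (y - 1)*(y^2 + 3*y) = (y - 1)*(y + 3)*(y)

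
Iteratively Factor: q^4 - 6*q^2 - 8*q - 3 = (q + 1)*(q^3 - q^2 - 5*q - 3) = (q + 1)^2*(q^2 - 2*q - 3) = (q - 3)*(q + 1)^2*(q + 1)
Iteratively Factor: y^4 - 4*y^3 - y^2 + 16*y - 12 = (y - 2)*(y^3 - 2*y^2 - 5*y + 6) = (y - 2)*(y + 2)*(y^2 - 4*y + 3) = (y - 2)*(y - 1)*(y + 2)*(y - 3)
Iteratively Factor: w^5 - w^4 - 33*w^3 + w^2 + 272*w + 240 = (w + 3)*(w^4 - 4*w^3 - 21*w^2 + 64*w + 80) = (w + 1)*(w + 3)*(w^3 - 5*w^2 - 16*w + 80) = (w - 5)*(w + 1)*(w + 3)*(w^2 - 16) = (w - 5)*(w + 1)*(w + 3)*(w + 4)*(w - 4)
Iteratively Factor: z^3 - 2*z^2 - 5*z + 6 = (z - 1)*(z^2 - z - 6) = (z - 3)*(z - 1)*(z + 2)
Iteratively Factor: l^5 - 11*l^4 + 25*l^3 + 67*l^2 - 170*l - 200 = (l - 4)*(l^4 - 7*l^3 - 3*l^2 + 55*l + 50) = (l - 5)*(l - 4)*(l^3 - 2*l^2 - 13*l - 10) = (l - 5)*(l - 4)*(l + 2)*(l^2 - 4*l - 5) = (l - 5)*(l - 4)*(l + 1)*(l + 2)*(l - 5)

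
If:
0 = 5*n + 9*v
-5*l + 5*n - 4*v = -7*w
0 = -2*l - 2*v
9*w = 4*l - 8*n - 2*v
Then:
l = 0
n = 0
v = 0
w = 0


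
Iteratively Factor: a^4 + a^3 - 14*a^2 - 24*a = (a)*(a^3 + a^2 - 14*a - 24) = a*(a + 2)*(a^2 - a - 12) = a*(a + 2)*(a + 3)*(a - 4)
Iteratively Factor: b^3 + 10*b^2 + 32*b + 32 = (b + 4)*(b^2 + 6*b + 8) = (b + 4)^2*(b + 2)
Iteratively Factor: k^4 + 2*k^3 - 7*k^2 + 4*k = (k)*(k^3 + 2*k^2 - 7*k + 4) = k*(k + 4)*(k^2 - 2*k + 1) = k*(k - 1)*(k + 4)*(k - 1)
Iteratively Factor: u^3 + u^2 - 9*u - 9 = (u + 3)*(u^2 - 2*u - 3) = (u - 3)*(u + 3)*(u + 1)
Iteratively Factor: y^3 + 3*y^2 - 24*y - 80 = (y + 4)*(y^2 - y - 20) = (y - 5)*(y + 4)*(y + 4)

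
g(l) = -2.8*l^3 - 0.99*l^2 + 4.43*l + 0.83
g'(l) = -8.4*l^2 - 1.98*l + 4.43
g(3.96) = -171.03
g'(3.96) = -135.14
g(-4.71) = 250.57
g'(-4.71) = -172.59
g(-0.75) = -1.87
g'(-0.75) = 1.19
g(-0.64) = -1.68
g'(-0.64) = 2.26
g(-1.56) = 2.14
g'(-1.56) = -12.92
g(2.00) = -16.67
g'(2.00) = -33.13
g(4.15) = -197.96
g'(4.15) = -148.46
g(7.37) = -1141.18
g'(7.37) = -466.42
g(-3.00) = 54.23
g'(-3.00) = -65.23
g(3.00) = -70.39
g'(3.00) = -77.11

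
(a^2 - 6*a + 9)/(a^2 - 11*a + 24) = (a - 3)/(a - 8)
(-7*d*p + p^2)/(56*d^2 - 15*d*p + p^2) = p/(-8*d + p)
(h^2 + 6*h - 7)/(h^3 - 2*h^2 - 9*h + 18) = (h^2 + 6*h - 7)/(h^3 - 2*h^2 - 9*h + 18)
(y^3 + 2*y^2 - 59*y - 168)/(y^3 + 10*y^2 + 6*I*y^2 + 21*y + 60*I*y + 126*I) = (y - 8)/(y + 6*I)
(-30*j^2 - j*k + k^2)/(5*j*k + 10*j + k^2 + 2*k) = (-6*j + k)/(k + 2)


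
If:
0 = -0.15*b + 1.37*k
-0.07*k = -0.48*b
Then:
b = 0.00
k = 0.00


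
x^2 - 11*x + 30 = (x - 6)*(x - 5)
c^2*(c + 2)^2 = c^4 + 4*c^3 + 4*c^2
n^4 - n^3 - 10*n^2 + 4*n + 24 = (n - 3)*(n - 2)*(n + 2)^2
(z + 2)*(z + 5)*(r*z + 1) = r*z^3 + 7*r*z^2 + 10*r*z + z^2 + 7*z + 10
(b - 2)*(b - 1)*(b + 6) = b^3 + 3*b^2 - 16*b + 12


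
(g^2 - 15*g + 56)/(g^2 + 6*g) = (g^2 - 15*g + 56)/(g*(g + 6))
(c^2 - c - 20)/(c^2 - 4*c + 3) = (c^2 - c - 20)/(c^2 - 4*c + 3)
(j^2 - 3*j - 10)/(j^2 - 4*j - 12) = (j - 5)/(j - 6)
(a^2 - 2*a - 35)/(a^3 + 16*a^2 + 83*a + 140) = (a - 7)/(a^2 + 11*a + 28)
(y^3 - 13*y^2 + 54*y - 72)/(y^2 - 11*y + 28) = (y^2 - 9*y + 18)/(y - 7)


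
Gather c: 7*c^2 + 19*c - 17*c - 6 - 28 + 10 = 7*c^2 + 2*c - 24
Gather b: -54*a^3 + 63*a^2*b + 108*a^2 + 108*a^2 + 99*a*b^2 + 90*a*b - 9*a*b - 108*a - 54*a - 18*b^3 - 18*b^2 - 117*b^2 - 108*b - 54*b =-54*a^3 + 216*a^2 - 162*a - 18*b^3 + b^2*(99*a - 135) + b*(63*a^2 + 81*a - 162)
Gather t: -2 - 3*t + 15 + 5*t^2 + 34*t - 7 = 5*t^2 + 31*t + 6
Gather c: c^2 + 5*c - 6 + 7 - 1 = c^2 + 5*c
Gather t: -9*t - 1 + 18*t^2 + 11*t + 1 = 18*t^2 + 2*t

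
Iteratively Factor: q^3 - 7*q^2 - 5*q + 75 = (q + 3)*(q^2 - 10*q + 25) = (q - 5)*(q + 3)*(q - 5)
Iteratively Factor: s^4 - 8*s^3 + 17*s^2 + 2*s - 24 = (s - 3)*(s^3 - 5*s^2 + 2*s + 8) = (s - 3)*(s + 1)*(s^2 - 6*s + 8) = (s - 3)*(s - 2)*(s + 1)*(s - 4)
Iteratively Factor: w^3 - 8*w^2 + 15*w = (w)*(w^2 - 8*w + 15) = w*(w - 3)*(w - 5)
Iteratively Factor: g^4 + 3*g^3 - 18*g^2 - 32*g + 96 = (g - 3)*(g^3 + 6*g^2 - 32) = (g - 3)*(g + 4)*(g^2 + 2*g - 8) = (g - 3)*(g - 2)*(g + 4)*(g + 4)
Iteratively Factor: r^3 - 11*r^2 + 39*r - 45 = (r - 3)*(r^2 - 8*r + 15) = (r - 3)^2*(r - 5)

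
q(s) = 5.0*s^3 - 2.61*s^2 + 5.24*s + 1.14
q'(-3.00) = 155.90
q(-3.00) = -173.07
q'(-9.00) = 1267.22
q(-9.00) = -3902.43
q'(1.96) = 52.63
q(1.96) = 39.03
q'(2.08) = 59.28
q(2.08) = 45.74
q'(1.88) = 48.44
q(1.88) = 34.99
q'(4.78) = 323.01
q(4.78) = 512.63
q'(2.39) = 78.45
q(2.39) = 67.01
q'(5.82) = 482.95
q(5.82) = 928.92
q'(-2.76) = 133.91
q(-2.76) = -138.33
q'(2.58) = 91.62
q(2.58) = 83.15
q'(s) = 15.0*s^2 - 5.22*s + 5.24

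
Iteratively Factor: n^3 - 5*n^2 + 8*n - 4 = (n - 2)*(n^2 - 3*n + 2) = (n - 2)*(n - 1)*(n - 2)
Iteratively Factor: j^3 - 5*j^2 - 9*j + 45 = (j - 5)*(j^2 - 9) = (j - 5)*(j - 3)*(j + 3)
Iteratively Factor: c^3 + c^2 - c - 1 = (c - 1)*(c^2 + 2*c + 1) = (c - 1)*(c + 1)*(c + 1)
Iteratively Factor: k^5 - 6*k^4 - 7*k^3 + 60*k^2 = (k)*(k^4 - 6*k^3 - 7*k^2 + 60*k) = k*(k - 4)*(k^3 - 2*k^2 - 15*k) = k^2*(k - 4)*(k^2 - 2*k - 15) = k^2*(k - 4)*(k + 3)*(k - 5)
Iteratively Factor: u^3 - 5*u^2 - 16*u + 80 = (u - 4)*(u^2 - u - 20) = (u - 4)*(u + 4)*(u - 5)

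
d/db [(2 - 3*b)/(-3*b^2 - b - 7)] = (9*b^2 + 3*b - (3*b - 2)*(6*b + 1) + 21)/(3*b^2 + b + 7)^2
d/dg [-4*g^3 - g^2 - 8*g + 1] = -12*g^2 - 2*g - 8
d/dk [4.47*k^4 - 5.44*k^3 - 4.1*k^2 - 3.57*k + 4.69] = 17.88*k^3 - 16.32*k^2 - 8.2*k - 3.57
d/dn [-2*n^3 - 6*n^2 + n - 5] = -6*n^2 - 12*n + 1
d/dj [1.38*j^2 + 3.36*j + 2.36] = 2.76*j + 3.36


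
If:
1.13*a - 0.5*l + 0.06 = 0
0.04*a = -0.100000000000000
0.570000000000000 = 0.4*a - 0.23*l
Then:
No Solution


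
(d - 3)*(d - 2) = d^2 - 5*d + 6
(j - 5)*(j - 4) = j^2 - 9*j + 20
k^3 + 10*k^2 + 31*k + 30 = (k + 2)*(k + 3)*(k + 5)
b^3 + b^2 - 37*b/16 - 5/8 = (b - 5/4)*(b + 1/4)*(b + 2)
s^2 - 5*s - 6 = (s - 6)*(s + 1)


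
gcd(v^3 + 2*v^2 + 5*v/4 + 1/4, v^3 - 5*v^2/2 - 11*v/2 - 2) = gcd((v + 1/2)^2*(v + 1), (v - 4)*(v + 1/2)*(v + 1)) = v^2 + 3*v/2 + 1/2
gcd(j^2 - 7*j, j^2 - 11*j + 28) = j - 7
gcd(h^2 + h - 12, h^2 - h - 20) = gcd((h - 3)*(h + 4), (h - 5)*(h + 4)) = h + 4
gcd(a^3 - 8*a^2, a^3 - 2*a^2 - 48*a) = a^2 - 8*a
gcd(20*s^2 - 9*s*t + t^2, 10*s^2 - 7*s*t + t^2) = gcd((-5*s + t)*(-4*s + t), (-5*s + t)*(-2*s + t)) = 5*s - t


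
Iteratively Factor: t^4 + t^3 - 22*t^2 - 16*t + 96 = (t + 3)*(t^3 - 2*t^2 - 16*t + 32) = (t - 2)*(t + 3)*(t^2 - 16) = (t - 2)*(t + 3)*(t + 4)*(t - 4)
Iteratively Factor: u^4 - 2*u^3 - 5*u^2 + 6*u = (u - 3)*(u^3 + u^2 - 2*u) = (u - 3)*(u + 2)*(u^2 - u) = (u - 3)*(u - 1)*(u + 2)*(u)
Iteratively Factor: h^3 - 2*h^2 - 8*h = (h)*(h^2 - 2*h - 8) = h*(h + 2)*(h - 4)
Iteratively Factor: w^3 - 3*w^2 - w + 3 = (w - 3)*(w^2 - 1) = (w - 3)*(w - 1)*(w + 1)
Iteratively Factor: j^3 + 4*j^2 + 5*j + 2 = (j + 1)*(j^2 + 3*j + 2) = (j + 1)*(j + 2)*(j + 1)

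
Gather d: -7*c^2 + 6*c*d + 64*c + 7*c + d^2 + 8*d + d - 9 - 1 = -7*c^2 + 71*c + d^2 + d*(6*c + 9) - 10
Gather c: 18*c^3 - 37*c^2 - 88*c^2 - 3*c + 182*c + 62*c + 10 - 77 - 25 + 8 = 18*c^3 - 125*c^2 + 241*c - 84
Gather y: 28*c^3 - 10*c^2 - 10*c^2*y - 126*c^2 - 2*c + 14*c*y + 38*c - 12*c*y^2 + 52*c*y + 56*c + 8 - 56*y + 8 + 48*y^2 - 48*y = 28*c^3 - 136*c^2 + 92*c + y^2*(48 - 12*c) + y*(-10*c^2 + 66*c - 104) + 16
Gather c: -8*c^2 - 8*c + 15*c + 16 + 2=-8*c^2 + 7*c + 18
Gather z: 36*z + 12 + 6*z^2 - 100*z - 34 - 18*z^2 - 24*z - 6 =-12*z^2 - 88*z - 28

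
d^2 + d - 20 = (d - 4)*(d + 5)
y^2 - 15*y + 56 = (y - 8)*(y - 7)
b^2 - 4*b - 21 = (b - 7)*(b + 3)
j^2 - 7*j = j*(j - 7)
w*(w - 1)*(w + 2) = w^3 + w^2 - 2*w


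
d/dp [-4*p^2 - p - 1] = -8*p - 1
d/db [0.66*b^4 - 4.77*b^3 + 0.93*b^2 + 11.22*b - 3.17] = 2.64*b^3 - 14.31*b^2 + 1.86*b + 11.22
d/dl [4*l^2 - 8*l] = 8*l - 8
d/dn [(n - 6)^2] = 2*n - 12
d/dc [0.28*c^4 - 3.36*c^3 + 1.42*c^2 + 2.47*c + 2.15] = 1.12*c^3 - 10.08*c^2 + 2.84*c + 2.47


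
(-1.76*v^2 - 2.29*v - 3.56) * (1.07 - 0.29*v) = 0.5104*v^3 - 1.2191*v^2 - 1.4179*v - 3.8092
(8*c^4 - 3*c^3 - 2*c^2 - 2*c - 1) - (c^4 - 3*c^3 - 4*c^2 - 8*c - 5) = 7*c^4 + 2*c^2 + 6*c + 4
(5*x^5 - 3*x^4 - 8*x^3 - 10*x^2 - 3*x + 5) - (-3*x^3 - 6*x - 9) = 5*x^5 - 3*x^4 - 5*x^3 - 10*x^2 + 3*x + 14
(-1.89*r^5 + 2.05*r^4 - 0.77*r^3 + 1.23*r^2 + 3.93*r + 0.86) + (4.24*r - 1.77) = -1.89*r^5 + 2.05*r^4 - 0.77*r^3 + 1.23*r^2 + 8.17*r - 0.91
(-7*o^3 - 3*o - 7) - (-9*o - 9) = -7*o^3 + 6*o + 2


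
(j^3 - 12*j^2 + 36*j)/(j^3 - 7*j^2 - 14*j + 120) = j*(j - 6)/(j^2 - j - 20)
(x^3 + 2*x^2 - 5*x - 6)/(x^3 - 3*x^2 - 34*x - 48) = (x^2 - x - 2)/(x^2 - 6*x - 16)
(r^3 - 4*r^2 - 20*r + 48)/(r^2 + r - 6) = (r^2 - 2*r - 24)/(r + 3)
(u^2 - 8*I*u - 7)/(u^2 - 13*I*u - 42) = (u - I)/(u - 6*I)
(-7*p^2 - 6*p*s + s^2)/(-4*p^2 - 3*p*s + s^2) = (7*p - s)/(4*p - s)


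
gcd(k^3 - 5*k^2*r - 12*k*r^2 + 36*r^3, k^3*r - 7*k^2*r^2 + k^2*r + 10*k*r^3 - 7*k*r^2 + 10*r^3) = -k + 2*r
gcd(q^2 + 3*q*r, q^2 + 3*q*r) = q^2 + 3*q*r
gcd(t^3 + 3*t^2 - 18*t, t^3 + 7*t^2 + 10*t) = t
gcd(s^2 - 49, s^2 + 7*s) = s + 7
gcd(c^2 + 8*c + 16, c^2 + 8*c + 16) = c^2 + 8*c + 16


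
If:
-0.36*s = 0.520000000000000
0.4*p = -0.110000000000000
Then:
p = -0.28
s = -1.44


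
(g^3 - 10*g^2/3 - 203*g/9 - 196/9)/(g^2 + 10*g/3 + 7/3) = (3*g^2 - 17*g - 28)/(3*(g + 1))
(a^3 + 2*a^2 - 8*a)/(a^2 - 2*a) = a + 4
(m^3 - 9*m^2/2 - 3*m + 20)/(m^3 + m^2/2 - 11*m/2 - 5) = (m - 4)/(m + 1)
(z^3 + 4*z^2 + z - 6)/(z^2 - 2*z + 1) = (z^2 + 5*z + 6)/(z - 1)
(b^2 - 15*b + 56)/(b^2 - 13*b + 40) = (b - 7)/(b - 5)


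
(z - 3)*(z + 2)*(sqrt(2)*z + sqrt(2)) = sqrt(2)*z^3 - 7*sqrt(2)*z - 6*sqrt(2)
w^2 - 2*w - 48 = (w - 8)*(w + 6)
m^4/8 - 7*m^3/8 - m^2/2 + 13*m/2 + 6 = (m/4 + 1/2)*(m/2 + 1/2)*(m - 6)*(m - 4)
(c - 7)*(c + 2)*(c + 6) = c^3 + c^2 - 44*c - 84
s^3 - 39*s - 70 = (s - 7)*(s + 2)*(s + 5)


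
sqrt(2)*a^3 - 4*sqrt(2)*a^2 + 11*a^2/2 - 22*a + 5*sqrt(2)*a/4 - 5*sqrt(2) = (a - 4)*(a + 5*sqrt(2)/2)*(sqrt(2)*a + 1/2)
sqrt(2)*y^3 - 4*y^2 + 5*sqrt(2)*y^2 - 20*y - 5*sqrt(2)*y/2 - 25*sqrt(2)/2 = (y + 5)*(y - 5*sqrt(2)/2)*(sqrt(2)*y + 1)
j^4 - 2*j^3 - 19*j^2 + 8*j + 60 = (j - 5)*(j - 2)*(j + 2)*(j + 3)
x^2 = x^2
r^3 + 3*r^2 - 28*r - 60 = (r - 5)*(r + 2)*(r + 6)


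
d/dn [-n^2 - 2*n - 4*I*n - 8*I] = -2*n - 2 - 4*I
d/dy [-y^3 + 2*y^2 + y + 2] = -3*y^2 + 4*y + 1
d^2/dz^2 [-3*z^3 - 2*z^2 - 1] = -18*z - 4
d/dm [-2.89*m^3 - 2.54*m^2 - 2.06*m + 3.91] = -8.67*m^2 - 5.08*m - 2.06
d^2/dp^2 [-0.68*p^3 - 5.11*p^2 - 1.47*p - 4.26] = -4.08*p - 10.22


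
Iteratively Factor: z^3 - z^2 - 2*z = (z - 2)*(z^2 + z) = (z - 2)*(z + 1)*(z)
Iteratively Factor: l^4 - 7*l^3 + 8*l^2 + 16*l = (l - 4)*(l^3 - 3*l^2 - 4*l) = (l - 4)^2*(l^2 + l) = (l - 4)^2*(l + 1)*(l)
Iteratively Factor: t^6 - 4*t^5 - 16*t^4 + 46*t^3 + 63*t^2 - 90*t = (t - 5)*(t^5 + t^4 - 11*t^3 - 9*t^2 + 18*t) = t*(t - 5)*(t^4 + t^3 - 11*t^2 - 9*t + 18) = t*(t - 5)*(t + 2)*(t^3 - t^2 - 9*t + 9) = t*(t - 5)*(t - 1)*(t + 2)*(t^2 - 9) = t*(t - 5)*(t - 1)*(t + 2)*(t + 3)*(t - 3)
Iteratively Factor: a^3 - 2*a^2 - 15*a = (a)*(a^2 - 2*a - 15) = a*(a - 5)*(a + 3)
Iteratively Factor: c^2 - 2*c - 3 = (c + 1)*(c - 3)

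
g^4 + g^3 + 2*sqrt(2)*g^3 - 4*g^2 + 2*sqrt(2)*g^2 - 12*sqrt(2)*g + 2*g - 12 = (g - 2)*(g + 3)*(g + sqrt(2))^2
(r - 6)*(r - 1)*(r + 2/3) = r^3 - 19*r^2/3 + 4*r/3 + 4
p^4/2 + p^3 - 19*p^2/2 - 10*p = p*(p/2 + 1/2)*(p - 4)*(p + 5)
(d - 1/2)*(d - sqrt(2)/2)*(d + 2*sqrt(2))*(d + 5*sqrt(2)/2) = d^4 - d^3/2 + 4*sqrt(2)*d^3 - 2*sqrt(2)*d^2 + 11*d^2/2 - 5*sqrt(2)*d - 11*d/4 + 5*sqrt(2)/2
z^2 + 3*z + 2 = (z + 1)*(z + 2)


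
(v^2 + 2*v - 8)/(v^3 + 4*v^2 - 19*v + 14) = (v + 4)/(v^2 + 6*v - 7)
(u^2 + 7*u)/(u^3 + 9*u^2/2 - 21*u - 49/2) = 2*u/(2*u^2 - 5*u - 7)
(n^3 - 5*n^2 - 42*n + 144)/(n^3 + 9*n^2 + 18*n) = (n^2 - 11*n + 24)/(n*(n + 3))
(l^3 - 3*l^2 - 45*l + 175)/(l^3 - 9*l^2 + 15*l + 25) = (l + 7)/(l + 1)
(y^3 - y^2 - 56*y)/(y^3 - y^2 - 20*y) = (-y^2 + y + 56)/(-y^2 + y + 20)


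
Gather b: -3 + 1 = -2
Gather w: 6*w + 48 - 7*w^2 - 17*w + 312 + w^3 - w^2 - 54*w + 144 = w^3 - 8*w^2 - 65*w + 504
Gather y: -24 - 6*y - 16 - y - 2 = -7*y - 42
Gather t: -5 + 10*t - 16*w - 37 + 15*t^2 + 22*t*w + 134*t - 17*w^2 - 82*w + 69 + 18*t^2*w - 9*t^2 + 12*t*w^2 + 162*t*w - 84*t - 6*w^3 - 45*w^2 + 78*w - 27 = t^2*(18*w + 6) + t*(12*w^2 + 184*w + 60) - 6*w^3 - 62*w^2 - 20*w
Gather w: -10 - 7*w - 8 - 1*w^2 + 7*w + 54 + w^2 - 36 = 0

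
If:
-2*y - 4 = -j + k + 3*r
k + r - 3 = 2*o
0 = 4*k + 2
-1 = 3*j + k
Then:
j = -1/6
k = -1/2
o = -y/3 - 85/36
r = -2*y/3 - 11/9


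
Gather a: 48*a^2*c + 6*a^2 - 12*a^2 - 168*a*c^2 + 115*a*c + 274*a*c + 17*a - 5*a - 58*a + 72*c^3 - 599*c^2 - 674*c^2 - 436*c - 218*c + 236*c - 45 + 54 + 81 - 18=a^2*(48*c - 6) + a*(-168*c^2 + 389*c - 46) + 72*c^3 - 1273*c^2 - 418*c + 72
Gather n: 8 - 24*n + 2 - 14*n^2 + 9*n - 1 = -14*n^2 - 15*n + 9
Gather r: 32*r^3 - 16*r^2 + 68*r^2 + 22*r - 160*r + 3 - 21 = 32*r^3 + 52*r^2 - 138*r - 18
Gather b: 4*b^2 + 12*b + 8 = 4*b^2 + 12*b + 8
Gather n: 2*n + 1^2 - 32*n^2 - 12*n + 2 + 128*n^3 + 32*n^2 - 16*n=128*n^3 - 26*n + 3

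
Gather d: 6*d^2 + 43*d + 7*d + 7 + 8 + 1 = 6*d^2 + 50*d + 16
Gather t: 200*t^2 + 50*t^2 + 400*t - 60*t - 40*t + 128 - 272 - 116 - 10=250*t^2 + 300*t - 270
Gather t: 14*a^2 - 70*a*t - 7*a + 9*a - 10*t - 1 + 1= 14*a^2 + 2*a + t*(-70*a - 10)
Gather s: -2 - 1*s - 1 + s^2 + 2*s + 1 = s^2 + s - 2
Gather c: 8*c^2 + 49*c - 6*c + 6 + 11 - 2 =8*c^2 + 43*c + 15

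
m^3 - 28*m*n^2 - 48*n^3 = (m - 6*n)*(m + 2*n)*(m + 4*n)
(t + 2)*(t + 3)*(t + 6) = t^3 + 11*t^2 + 36*t + 36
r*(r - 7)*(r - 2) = r^3 - 9*r^2 + 14*r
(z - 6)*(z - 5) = z^2 - 11*z + 30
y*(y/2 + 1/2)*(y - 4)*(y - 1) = y^4/2 - 2*y^3 - y^2/2 + 2*y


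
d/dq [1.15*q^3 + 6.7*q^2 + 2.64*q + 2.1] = 3.45*q^2 + 13.4*q + 2.64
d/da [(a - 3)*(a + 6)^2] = 3*a*(a + 6)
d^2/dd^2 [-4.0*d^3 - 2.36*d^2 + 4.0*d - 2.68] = -24.0*d - 4.72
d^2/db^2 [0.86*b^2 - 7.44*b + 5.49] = 1.72000000000000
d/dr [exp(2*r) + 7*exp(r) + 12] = (2*exp(r) + 7)*exp(r)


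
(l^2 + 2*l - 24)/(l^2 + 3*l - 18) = (l - 4)/(l - 3)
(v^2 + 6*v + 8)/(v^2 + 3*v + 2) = (v + 4)/(v + 1)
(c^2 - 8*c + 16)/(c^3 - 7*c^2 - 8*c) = (-c^2 + 8*c - 16)/(c*(-c^2 + 7*c + 8))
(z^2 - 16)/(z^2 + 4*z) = (z - 4)/z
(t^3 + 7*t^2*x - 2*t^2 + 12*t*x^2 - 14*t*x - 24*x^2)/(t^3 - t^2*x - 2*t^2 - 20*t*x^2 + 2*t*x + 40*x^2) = (-t - 3*x)/(-t + 5*x)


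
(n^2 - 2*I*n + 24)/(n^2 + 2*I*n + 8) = (n - 6*I)/(n - 2*I)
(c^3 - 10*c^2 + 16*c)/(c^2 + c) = (c^2 - 10*c + 16)/(c + 1)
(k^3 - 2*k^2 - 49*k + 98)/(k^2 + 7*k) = k - 9 + 14/k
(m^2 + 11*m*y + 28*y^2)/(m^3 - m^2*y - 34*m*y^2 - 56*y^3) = (-m - 7*y)/(-m^2 + 5*m*y + 14*y^2)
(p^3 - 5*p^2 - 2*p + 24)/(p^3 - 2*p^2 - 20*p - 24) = (p^2 - 7*p + 12)/(p^2 - 4*p - 12)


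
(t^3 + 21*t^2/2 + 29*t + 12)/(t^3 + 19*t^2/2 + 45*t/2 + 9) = (t + 4)/(t + 3)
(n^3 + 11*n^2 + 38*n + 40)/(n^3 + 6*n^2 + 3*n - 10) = (n + 4)/(n - 1)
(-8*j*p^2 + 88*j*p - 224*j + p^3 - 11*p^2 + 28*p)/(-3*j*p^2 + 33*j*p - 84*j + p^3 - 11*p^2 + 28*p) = (-8*j + p)/(-3*j + p)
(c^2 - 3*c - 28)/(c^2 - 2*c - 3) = (-c^2 + 3*c + 28)/(-c^2 + 2*c + 3)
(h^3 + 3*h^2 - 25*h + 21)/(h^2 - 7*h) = (h^3 + 3*h^2 - 25*h + 21)/(h*(h - 7))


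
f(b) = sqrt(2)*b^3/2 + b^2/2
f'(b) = 3*sqrt(2)*b^2/2 + b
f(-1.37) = -0.88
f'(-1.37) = 2.61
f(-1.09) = -0.32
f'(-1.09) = 1.43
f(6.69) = 234.10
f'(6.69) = 101.63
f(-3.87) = -33.50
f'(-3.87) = 27.90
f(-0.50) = 0.04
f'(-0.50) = 0.03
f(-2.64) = -9.53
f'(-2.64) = 12.14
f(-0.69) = 0.01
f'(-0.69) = 0.32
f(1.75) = 5.32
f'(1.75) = 8.25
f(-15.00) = -2273.99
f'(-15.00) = 462.30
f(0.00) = 0.00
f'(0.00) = 0.00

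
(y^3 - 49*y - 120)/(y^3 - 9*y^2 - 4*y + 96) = (y + 5)/(y - 4)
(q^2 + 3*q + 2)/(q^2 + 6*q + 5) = (q + 2)/(q + 5)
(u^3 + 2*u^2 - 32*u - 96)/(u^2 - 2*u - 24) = u + 4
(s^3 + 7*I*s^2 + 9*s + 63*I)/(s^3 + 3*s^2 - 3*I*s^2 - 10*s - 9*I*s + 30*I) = (s^2 + 10*I*s - 21)/(s^2 + 3*s - 10)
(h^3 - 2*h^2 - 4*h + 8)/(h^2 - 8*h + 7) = (h^3 - 2*h^2 - 4*h + 8)/(h^2 - 8*h + 7)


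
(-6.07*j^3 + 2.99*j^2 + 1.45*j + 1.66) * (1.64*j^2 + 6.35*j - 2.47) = -9.9548*j^5 - 33.6409*j^4 + 36.3574*j^3 + 4.5446*j^2 + 6.9595*j - 4.1002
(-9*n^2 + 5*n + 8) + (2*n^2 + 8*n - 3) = -7*n^2 + 13*n + 5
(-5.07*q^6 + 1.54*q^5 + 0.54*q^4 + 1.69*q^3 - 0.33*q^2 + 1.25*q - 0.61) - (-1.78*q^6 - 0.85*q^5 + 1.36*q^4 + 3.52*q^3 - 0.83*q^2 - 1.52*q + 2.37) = -3.29*q^6 + 2.39*q^5 - 0.82*q^4 - 1.83*q^3 + 0.5*q^2 + 2.77*q - 2.98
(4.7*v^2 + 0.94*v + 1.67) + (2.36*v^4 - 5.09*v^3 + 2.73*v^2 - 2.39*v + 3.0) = 2.36*v^4 - 5.09*v^3 + 7.43*v^2 - 1.45*v + 4.67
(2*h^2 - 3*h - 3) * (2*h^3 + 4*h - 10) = 4*h^5 - 6*h^4 + 2*h^3 - 32*h^2 + 18*h + 30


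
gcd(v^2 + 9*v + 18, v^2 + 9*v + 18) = v^2 + 9*v + 18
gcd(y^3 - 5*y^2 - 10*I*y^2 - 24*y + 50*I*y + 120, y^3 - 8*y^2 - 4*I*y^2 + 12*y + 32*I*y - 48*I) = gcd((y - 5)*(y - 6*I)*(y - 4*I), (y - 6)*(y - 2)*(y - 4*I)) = y - 4*I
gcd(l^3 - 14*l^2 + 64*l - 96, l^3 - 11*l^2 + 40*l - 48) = l^2 - 8*l + 16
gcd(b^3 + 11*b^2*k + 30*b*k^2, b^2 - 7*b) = b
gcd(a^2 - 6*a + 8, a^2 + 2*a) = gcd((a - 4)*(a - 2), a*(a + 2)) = 1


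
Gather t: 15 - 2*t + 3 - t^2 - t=-t^2 - 3*t + 18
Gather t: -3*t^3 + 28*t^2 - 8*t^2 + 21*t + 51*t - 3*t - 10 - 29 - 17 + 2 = -3*t^3 + 20*t^2 + 69*t - 54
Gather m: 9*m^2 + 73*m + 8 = 9*m^2 + 73*m + 8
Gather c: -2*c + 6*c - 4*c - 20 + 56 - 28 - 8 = 0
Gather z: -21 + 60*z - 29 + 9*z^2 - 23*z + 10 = 9*z^2 + 37*z - 40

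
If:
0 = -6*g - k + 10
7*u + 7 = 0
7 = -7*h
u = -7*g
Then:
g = 1/7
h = -1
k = 64/7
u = -1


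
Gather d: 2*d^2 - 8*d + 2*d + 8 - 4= 2*d^2 - 6*d + 4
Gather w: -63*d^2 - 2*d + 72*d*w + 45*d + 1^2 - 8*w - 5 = -63*d^2 + 43*d + w*(72*d - 8) - 4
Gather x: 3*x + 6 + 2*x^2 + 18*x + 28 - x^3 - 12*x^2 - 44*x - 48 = -x^3 - 10*x^2 - 23*x - 14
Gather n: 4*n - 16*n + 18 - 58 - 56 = -12*n - 96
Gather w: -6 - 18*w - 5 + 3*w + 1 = -15*w - 10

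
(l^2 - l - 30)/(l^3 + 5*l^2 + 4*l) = (l^2 - l - 30)/(l*(l^2 + 5*l + 4))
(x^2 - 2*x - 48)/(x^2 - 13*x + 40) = (x + 6)/(x - 5)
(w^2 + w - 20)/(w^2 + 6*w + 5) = (w - 4)/(w + 1)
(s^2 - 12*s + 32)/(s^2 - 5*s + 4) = (s - 8)/(s - 1)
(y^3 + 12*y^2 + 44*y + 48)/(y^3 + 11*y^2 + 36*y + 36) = (y + 4)/(y + 3)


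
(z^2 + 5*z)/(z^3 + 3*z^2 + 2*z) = (z + 5)/(z^2 + 3*z + 2)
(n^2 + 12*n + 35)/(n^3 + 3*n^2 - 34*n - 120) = (n + 7)/(n^2 - 2*n - 24)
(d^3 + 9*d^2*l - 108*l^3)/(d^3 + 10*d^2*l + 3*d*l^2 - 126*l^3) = (d + 6*l)/(d + 7*l)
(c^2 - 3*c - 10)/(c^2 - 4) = (c - 5)/(c - 2)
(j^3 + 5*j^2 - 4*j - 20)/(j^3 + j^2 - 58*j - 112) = (j^2 + 3*j - 10)/(j^2 - j - 56)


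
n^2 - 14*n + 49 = (n - 7)^2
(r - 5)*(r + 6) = r^2 + r - 30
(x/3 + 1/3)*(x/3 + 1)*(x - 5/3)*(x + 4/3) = x^4/9 + 11*x^3/27 - 5*x^2/81 - 89*x/81 - 20/27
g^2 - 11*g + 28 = (g - 7)*(g - 4)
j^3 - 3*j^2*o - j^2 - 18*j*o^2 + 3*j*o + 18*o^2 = (j - 1)*(j - 6*o)*(j + 3*o)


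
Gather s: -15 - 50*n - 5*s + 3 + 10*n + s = -40*n - 4*s - 12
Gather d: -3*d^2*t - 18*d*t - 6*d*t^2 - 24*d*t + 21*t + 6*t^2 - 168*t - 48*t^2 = -3*d^2*t + d*(-6*t^2 - 42*t) - 42*t^2 - 147*t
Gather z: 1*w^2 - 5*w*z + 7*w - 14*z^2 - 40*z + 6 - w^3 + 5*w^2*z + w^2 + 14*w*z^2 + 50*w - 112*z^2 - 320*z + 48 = -w^3 + 2*w^2 + 57*w + z^2*(14*w - 126) + z*(5*w^2 - 5*w - 360) + 54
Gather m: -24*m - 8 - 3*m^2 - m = -3*m^2 - 25*m - 8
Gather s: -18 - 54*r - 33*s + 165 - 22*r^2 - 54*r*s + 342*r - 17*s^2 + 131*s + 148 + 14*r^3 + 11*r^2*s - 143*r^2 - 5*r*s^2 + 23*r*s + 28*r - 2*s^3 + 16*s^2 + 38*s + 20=14*r^3 - 165*r^2 + 316*r - 2*s^3 + s^2*(-5*r - 1) + s*(11*r^2 - 31*r + 136) + 315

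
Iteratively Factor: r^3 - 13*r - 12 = (r - 4)*(r^2 + 4*r + 3) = (r - 4)*(r + 3)*(r + 1)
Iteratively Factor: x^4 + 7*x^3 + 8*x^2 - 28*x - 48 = (x + 4)*(x^3 + 3*x^2 - 4*x - 12) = (x + 3)*(x + 4)*(x^2 - 4) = (x + 2)*(x + 3)*(x + 4)*(x - 2)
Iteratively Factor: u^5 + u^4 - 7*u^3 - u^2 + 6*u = (u - 1)*(u^4 + 2*u^3 - 5*u^2 - 6*u) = (u - 1)*(u + 1)*(u^3 + u^2 - 6*u) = (u - 1)*(u + 1)*(u + 3)*(u^2 - 2*u) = u*(u - 1)*(u + 1)*(u + 3)*(u - 2)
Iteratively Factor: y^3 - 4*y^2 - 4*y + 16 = (y + 2)*(y^2 - 6*y + 8) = (y - 4)*(y + 2)*(y - 2)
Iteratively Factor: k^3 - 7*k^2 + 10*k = (k - 2)*(k^2 - 5*k) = k*(k - 2)*(k - 5)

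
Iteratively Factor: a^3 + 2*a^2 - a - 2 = (a + 2)*(a^2 - 1) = (a + 1)*(a + 2)*(a - 1)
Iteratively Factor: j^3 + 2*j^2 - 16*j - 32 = (j + 2)*(j^2 - 16) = (j - 4)*(j + 2)*(j + 4)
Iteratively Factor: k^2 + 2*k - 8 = (k + 4)*(k - 2)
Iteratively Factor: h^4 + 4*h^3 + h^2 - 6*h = (h - 1)*(h^3 + 5*h^2 + 6*h) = h*(h - 1)*(h^2 + 5*h + 6) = h*(h - 1)*(h + 3)*(h + 2)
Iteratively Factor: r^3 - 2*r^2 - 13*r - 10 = (r + 2)*(r^2 - 4*r - 5) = (r - 5)*(r + 2)*(r + 1)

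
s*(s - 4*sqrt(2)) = s^2 - 4*sqrt(2)*s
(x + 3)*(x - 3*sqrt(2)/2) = x^2 - 3*sqrt(2)*x/2 + 3*x - 9*sqrt(2)/2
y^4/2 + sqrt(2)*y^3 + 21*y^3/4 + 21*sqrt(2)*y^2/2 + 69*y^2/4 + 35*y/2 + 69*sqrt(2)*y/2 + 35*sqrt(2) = (y/2 + sqrt(2))*(y + 2)*(y + 7/2)*(y + 5)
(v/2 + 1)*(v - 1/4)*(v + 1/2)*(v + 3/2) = v^4/2 + 15*v^3/8 + 15*v^2/8 + 5*v/32 - 3/16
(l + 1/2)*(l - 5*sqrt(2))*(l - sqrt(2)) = l^3 - 6*sqrt(2)*l^2 + l^2/2 - 3*sqrt(2)*l + 10*l + 5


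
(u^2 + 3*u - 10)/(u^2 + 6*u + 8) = (u^2 + 3*u - 10)/(u^2 + 6*u + 8)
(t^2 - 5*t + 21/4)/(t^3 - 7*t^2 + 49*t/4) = (2*t - 3)/(t*(2*t - 7))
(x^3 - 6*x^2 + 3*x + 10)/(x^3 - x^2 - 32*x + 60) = (x + 1)/(x + 6)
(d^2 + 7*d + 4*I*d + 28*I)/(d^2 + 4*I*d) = (d + 7)/d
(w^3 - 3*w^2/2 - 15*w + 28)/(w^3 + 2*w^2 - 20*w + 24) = (w^2 + w/2 - 14)/(w^2 + 4*w - 12)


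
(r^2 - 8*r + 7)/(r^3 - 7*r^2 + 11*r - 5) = (r - 7)/(r^2 - 6*r + 5)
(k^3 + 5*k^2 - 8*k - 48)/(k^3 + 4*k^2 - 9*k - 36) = (k + 4)/(k + 3)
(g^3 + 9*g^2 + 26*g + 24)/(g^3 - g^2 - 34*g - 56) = (g + 3)/(g - 7)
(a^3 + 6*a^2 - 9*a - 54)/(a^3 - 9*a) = (a + 6)/a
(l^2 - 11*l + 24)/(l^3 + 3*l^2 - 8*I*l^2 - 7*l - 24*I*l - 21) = (l^2 - 11*l + 24)/(l^3 + l^2*(3 - 8*I) - l*(7 + 24*I) - 21)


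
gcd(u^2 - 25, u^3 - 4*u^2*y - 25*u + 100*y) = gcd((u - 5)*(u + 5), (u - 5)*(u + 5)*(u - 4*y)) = u^2 - 25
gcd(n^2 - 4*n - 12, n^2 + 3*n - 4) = 1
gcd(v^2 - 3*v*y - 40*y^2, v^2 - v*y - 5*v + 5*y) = 1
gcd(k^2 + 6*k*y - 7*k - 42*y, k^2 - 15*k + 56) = k - 7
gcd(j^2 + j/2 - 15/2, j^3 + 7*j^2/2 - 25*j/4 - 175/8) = j - 5/2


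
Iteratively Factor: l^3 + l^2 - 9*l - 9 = (l + 3)*(l^2 - 2*l - 3) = (l + 1)*(l + 3)*(l - 3)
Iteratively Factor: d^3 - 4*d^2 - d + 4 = (d + 1)*(d^2 - 5*d + 4) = (d - 4)*(d + 1)*(d - 1)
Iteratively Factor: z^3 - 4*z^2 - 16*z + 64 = (z - 4)*(z^2 - 16) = (z - 4)^2*(z + 4)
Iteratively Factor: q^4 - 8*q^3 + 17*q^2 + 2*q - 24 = (q - 2)*(q^3 - 6*q^2 + 5*q + 12) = (q - 2)*(q + 1)*(q^2 - 7*q + 12) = (q - 3)*(q - 2)*(q + 1)*(q - 4)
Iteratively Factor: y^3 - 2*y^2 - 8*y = (y - 4)*(y^2 + 2*y) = (y - 4)*(y + 2)*(y)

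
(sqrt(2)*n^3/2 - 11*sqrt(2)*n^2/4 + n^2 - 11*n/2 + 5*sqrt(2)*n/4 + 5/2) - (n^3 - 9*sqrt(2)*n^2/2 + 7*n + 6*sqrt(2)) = -n^3 + sqrt(2)*n^3/2 + n^2 + 7*sqrt(2)*n^2/4 - 25*n/2 + 5*sqrt(2)*n/4 - 6*sqrt(2) + 5/2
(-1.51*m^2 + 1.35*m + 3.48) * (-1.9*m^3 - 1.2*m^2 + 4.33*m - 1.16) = 2.869*m^5 - 0.753*m^4 - 14.7703*m^3 + 3.4211*m^2 + 13.5024*m - 4.0368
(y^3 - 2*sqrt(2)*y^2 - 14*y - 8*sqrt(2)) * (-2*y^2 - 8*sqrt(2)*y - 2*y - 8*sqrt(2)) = -2*y^5 - 4*sqrt(2)*y^4 - 2*y^4 - 4*sqrt(2)*y^3 + 60*y^3 + 60*y^2 + 128*sqrt(2)*y^2 + 128*y + 128*sqrt(2)*y + 128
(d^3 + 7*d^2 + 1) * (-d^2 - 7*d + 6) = -d^5 - 14*d^4 - 43*d^3 + 41*d^2 - 7*d + 6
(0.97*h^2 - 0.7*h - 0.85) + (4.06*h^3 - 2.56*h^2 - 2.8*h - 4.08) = 4.06*h^3 - 1.59*h^2 - 3.5*h - 4.93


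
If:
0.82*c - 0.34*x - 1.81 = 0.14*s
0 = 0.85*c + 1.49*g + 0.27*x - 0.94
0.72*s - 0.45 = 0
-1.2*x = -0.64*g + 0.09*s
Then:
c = 2.17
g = -0.55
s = 0.62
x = -0.34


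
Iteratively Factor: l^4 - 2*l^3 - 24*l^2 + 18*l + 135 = (l + 3)*(l^3 - 5*l^2 - 9*l + 45) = (l - 5)*(l + 3)*(l^2 - 9) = (l - 5)*(l - 3)*(l + 3)*(l + 3)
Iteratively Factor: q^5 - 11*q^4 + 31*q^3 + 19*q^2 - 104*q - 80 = (q - 4)*(q^4 - 7*q^3 + 3*q^2 + 31*q + 20) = (q - 4)^2*(q^3 - 3*q^2 - 9*q - 5) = (q - 4)^2*(q + 1)*(q^2 - 4*q - 5) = (q - 5)*(q - 4)^2*(q + 1)*(q + 1)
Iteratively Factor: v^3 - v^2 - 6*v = (v - 3)*(v^2 + 2*v) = v*(v - 3)*(v + 2)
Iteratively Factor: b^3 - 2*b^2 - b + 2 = (b + 1)*(b^2 - 3*b + 2) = (b - 2)*(b + 1)*(b - 1)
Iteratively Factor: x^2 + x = (x + 1)*(x)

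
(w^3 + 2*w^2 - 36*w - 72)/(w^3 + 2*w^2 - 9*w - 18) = (w^2 - 36)/(w^2 - 9)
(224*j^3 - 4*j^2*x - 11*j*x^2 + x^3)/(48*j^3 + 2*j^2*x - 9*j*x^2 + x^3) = (-28*j^2 - 3*j*x + x^2)/(-6*j^2 - j*x + x^2)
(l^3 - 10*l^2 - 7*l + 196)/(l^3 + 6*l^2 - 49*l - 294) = (l^2 - 3*l - 28)/(l^2 + 13*l + 42)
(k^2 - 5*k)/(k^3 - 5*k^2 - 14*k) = (5 - k)/(-k^2 + 5*k + 14)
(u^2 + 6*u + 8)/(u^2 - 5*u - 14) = (u + 4)/(u - 7)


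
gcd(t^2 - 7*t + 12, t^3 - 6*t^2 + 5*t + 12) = t^2 - 7*t + 12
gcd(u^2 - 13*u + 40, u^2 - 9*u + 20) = u - 5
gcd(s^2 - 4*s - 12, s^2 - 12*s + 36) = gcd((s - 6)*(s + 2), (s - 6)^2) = s - 6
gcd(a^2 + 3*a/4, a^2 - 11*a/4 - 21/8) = a + 3/4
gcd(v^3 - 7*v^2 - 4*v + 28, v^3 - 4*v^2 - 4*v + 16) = v^2 - 4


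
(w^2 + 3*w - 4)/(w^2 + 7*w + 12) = (w - 1)/(w + 3)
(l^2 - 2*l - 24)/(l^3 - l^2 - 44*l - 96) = (l - 6)/(l^2 - 5*l - 24)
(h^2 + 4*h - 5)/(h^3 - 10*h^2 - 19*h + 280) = (h - 1)/(h^2 - 15*h + 56)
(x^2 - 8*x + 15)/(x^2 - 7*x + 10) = (x - 3)/(x - 2)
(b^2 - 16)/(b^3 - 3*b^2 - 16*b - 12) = (16 - b^2)/(-b^3 + 3*b^2 + 16*b + 12)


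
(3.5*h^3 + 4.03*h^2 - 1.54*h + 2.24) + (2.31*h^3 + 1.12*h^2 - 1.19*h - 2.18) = 5.81*h^3 + 5.15*h^2 - 2.73*h + 0.0600000000000001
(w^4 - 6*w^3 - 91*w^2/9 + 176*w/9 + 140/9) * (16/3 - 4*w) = -4*w^5 + 88*w^4/3 + 76*w^3/9 - 3568*w^2/27 + 1136*w/27 + 2240/27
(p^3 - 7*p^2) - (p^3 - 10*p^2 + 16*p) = 3*p^2 - 16*p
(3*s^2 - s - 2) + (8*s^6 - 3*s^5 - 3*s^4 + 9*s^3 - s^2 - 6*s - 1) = 8*s^6 - 3*s^5 - 3*s^4 + 9*s^3 + 2*s^2 - 7*s - 3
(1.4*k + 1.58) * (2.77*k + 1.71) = 3.878*k^2 + 6.7706*k + 2.7018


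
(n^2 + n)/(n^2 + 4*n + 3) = n/(n + 3)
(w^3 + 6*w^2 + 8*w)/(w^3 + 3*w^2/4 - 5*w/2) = 4*(w + 4)/(4*w - 5)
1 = 1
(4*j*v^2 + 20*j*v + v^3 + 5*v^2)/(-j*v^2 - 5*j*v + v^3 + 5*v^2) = (4*j + v)/(-j + v)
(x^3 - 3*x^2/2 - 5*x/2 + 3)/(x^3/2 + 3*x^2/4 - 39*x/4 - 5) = 2*(2*x^3 - 3*x^2 - 5*x + 6)/(2*x^3 + 3*x^2 - 39*x - 20)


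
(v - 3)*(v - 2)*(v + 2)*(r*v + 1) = r*v^4 - 3*r*v^3 - 4*r*v^2 + 12*r*v + v^3 - 3*v^2 - 4*v + 12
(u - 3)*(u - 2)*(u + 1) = u^3 - 4*u^2 + u + 6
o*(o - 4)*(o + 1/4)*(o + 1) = o^4 - 11*o^3/4 - 19*o^2/4 - o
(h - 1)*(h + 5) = h^2 + 4*h - 5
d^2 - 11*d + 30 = (d - 6)*(d - 5)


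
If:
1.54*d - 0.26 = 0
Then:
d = 0.17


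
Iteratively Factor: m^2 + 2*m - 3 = (m + 3)*(m - 1)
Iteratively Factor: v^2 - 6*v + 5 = (v - 1)*(v - 5)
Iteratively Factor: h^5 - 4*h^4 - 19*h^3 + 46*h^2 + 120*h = (h)*(h^4 - 4*h^3 - 19*h^2 + 46*h + 120) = h*(h - 4)*(h^3 - 19*h - 30) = h*(h - 4)*(h + 3)*(h^2 - 3*h - 10) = h*(h - 5)*(h - 4)*(h + 3)*(h + 2)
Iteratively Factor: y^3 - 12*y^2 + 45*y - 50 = (y - 5)*(y^2 - 7*y + 10) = (y - 5)*(y - 2)*(y - 5)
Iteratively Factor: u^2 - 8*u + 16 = (u - 4)*(u - 4)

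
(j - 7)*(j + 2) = j^2 - 5*j - 14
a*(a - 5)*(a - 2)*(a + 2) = a^4 - 5*a^3 - 4*a^2 + 20*a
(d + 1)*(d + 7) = d^2 + 8*d + 7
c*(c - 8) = c^2 - 8*c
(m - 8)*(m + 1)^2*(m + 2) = m^4 - 4*m^3 - 27*m^2 - 38*m - 16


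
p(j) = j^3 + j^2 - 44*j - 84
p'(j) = 3*j^2 + 2*j - 44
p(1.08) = -129.09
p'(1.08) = -38.34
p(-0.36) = -68.08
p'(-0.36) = -44.33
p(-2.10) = 3.55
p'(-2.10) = -34.97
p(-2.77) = 24.30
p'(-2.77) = -26.52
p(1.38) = -140.19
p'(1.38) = -35.53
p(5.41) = -134.43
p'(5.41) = 54.62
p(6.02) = -94.47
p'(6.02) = 76.76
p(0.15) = -90.57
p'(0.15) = -43.63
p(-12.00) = -1140.00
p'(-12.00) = 364.00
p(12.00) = 1260.00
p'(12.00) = 412.00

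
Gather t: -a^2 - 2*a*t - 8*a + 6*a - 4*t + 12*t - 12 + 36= -a^2 - 2*a + t*(8 - 2*a) + 24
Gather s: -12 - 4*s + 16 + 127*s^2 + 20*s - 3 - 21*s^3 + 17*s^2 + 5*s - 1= -21*s^3 + 144*s^2 + 21*s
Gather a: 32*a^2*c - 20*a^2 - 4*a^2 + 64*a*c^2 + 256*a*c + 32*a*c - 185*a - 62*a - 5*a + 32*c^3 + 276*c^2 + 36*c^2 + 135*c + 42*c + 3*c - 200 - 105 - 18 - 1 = a^2*(32*c - 24) + a*(64*c^2 + 288*c - 252) + 32*c^3 + 312*c^2 + 180*c - 324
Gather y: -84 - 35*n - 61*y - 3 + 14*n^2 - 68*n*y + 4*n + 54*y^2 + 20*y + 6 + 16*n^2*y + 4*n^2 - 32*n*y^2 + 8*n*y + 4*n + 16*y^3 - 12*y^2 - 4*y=18*n^2 - 27*n + 16*y^3 + y^2*(42 - 32*n) + y*(16*n^2 - 60*n - 45) - 81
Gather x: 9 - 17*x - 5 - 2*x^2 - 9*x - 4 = -2*x^2 - 26*x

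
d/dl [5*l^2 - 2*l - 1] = 10*l - 2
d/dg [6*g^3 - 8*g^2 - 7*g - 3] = 18*g^2 - 16*g - 7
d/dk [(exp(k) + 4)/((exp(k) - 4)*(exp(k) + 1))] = (-exp(2*k) - 8*exp(k) + 8)*exp(k)/(exp(4*k) - 6*exp(3*k) + exp(2*k) + 24*exp(k) + 16)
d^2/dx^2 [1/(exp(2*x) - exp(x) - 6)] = ((1 - 4*exp(x))*(-exp(2*x) + exp(x) + 6) - 2*(2*exp(x) - 1)^2*exp(x))*exp(x)/(-exp(2*x) + exp(x) + 6)^3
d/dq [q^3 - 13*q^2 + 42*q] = 3*q^2 - 26*q + 42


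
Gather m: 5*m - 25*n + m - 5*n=6*m - 30*n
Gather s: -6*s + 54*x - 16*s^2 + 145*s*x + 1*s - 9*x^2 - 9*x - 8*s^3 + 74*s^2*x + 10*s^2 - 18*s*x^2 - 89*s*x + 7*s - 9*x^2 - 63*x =-8*s^3 + s^2*(74*x - 6) + s*(-18*x^2 + 56*x + 2) - 18*x^2 - 18*x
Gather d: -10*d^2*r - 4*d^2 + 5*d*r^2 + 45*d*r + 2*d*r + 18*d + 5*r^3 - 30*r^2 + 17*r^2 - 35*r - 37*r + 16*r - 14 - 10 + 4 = d^2*(-10*r - 4) + d*(5*r^2 + 47*r + 18) + 5*r^3 - 13*r^2 - 56*r - 20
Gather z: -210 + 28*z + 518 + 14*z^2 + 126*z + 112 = 14*z^2 + 154*z + 420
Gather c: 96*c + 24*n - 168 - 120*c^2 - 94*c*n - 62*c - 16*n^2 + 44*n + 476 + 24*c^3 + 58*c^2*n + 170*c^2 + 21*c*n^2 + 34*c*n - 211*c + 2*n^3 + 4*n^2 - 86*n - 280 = 24*c^3 + c^2*(58*n + 50) + c*(21*n^2 - 60*n - 177) + 2*n^3 - 12*n^2 - 18*n + 28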